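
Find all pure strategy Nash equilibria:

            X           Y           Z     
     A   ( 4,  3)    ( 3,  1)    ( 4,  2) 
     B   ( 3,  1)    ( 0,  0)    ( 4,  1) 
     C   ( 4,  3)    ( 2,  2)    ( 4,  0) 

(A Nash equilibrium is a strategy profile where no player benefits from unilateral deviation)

Nash equilibrium: (A, X), (B, Z), (C, X)

Work:
Best responses:
  P1 vs X: payoffs [4, 3, 4] → best response A/C (payoff 4)
  P1 vs Y: payoffs [3, 0, 2] → best response A (payoff 3)
  P1 vs Z: payoffs [4, 4, 4] → best response A/B/C (payoff 4)
  P2 vs A: payoffs [3, 1, 2] → best response X (payoff 3)
  P2 vs B: payoffs [1, 0, 1] → best response X/Z (payoff 1)
  P2 vs C: payoffs [3, 2, 0] → best response X (payoff 3)
Mutual best responses: (A,X), (B,Z), (C,X) → Nash equilibria.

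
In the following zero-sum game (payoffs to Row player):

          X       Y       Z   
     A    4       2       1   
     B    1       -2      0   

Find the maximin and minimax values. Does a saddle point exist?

Maximin = 1, Minimax = 1, Saddle: True

Work:
Row minimums: [1, -2] → maximin = 1
Column maximums: [4, 2, 1] → minimax = 1
Saddle point exists! Game value = 1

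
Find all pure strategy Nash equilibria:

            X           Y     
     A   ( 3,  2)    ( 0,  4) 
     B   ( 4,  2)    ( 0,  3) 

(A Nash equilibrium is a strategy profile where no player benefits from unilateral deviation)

Nash equilibrium: (A, Y), (B, Y)

Work:
Best responses:
  P1 vs X: payoffs [3, 4] → best response B (payoff 4)
  P1 vs Y: payoffs [0, 0] → best response A/B (payoff 0)
  P2 vs A: payoffs [2, 4] → best response Y (payoff 4)
  P2 vs B: payoffs [2, 3] → best response Y (payoff 3)
Mutual best responses: (A,Y), (B,Y) → Nash equilibria.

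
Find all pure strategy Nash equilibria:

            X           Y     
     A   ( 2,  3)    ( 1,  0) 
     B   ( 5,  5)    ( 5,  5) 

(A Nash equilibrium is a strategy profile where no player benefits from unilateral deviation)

Nash equilibrium: (B, X), (B, Y)

Work:
Best responses:
  P1 vs X: payoffs [2, 5] → best response B (payoff 5)
  P1 vs Y: payoffs [1, 5] → best response B (payoff 5)
  P2 vs A: payoffs [3, 0] → best response X (payoff 3)
  P2 vs B: payoffs [5, 5] → best response X/Y (payoff 5)
Mutual best responses: (B,X), (B,Y) → Nash equilibria.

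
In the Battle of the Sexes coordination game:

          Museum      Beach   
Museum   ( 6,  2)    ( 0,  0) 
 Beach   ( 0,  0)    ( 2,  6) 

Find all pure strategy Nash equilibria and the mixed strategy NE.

Pure NE: (Museum, Museum) and (Beach, Beach); Mixed NE: p = 0.75, q = 0.25

Work:
Check pure NE:
(Museum, Museum): (6, 2) - no unilateral deviation beneficial
(Beach, Beach): (2, 6) - no unilateral deviation beneficial
Mixed NE: P1 plays Museum with p = 0.75, P2 plays Museum with q = 0.25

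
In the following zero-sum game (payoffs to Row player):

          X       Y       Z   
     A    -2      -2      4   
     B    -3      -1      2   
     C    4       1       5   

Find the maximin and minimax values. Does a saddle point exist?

Maximin = 1, Minimax = 1, Saddle: True

Work:
Row minimums: [-2, -3, 1] → maximin = 1
Column maximums: [4, 1, 5] → minimax = 1
Saddle point exists! Game value = 1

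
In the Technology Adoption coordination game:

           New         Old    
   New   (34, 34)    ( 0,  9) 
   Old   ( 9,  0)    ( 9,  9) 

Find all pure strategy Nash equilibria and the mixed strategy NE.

Pure NE: (New, New) and (Old, Old); Mixed NE: p = 0.2647, q = 0.2647

Work:
Check pure NE:
(New, New): (34, 34) - no unilateral deviation beneficial
(Old, Old): (9, 9) - no unilateral deviation beneficial
Mixed NE: P1 plays New with p = 0.2647, P2 plays New with q = 0.2647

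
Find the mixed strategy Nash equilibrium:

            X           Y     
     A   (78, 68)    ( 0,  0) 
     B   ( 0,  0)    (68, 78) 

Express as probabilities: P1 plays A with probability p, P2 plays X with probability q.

p = 0.5342, q = 0.4658

Work:
Find probabilities that make opponent indifferent:
P2 chooses q to make P1 indifferent between A and B
P1 chooses p to make P2 indifferent between X and Y
Mixed NE: P1 plays (A: 0.5342, B: 0.4658), P2 plays (X: 0.4658, Y: 0.5342)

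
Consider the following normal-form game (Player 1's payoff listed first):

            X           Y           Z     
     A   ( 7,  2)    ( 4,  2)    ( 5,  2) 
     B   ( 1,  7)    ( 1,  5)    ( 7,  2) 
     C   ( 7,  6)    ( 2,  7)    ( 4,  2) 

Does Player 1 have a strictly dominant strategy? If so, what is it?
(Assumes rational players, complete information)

No strictly dominant strategy exists for Player 1

Work:
A strategy strictly dominates another if it gives a strictly higher payoff against every opponent action. Compare each pair of P1's strategies column-by-column:
  A vs B: [7 vs 1, 4 vs 1, 5 vs 7] → A does not strictly dominate B (column Z: 5 ≤ 7)
  A vs C: [7 vs 7, 4 vs 2, 5 vs 4] → A does not strictly dominate C (column X: 7 ≤ 7)
  B vs A: [1 vs 7, 1 vs 4, 7 vs 5] → B does not strictly dominate A (column X: 1 ≤ 7)
  B vs C: [1 vs 7, 1 vs 2, 7 vs 4] → B does not strictly dominate C (column X: 1 ≤ 7)
  C vs A: [7 vs 7, 2 vs 4, 4 vs 5] → C does not strictly dominate A (column X: 7 ≤ 7)
  C vs B: [7 vs 1, 2 vs 1, 4 vs 7] → C does not strictly dominate B (column Z: 4 ≤ 7)
No single strategy strictly dominates all others → no strictly dominant strategy.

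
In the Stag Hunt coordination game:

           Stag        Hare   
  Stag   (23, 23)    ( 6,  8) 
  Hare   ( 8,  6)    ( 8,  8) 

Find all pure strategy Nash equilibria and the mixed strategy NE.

Pure NE: (Stag, Stag) and (Hare, Hare); Mixed NE: p = 0.1176, q = 0.1176

Work:
Check pure NE:
(Stag, Stag): (23, 23) - no unilateral deviation beneficial
(Hare, Hare): (8, 8) - no unilateral deviation beneficial
Mixed NE: P1 plays Stag with p = 0.1176, P2 plays Stag with q = 0.1176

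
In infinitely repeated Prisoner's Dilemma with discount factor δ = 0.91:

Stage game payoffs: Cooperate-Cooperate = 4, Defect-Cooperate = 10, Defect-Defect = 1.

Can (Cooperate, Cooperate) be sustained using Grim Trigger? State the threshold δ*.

δ* = 0.6667; since δ = 0.91 ≥ 0.6667, cooperation can be sustained

Work:
For Grim Trigger:
Cooperate forever: 4/(1-δ)
Defect then punished: 10 + 1·δ/(1-δ)
Need: 4/(1-δ) ≥ 10 + 1·δ/(1-δ)
Solving: δ ≥ (T-R)/(T-P) = (10-4)/(10-1) = 0.6667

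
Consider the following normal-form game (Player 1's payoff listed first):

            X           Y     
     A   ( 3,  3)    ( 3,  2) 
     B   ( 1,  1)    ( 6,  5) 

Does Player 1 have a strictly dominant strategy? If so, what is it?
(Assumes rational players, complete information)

No strictly dominant strategy exists for Player 1

Work:
A strategy strictly dominates another if it gives a strictly higher payoff against every opponent action. Compare each pair of P1's strategies column-by-column:
  A vs B: [3 vs 1, 3 vs 6] → A does not strictly dominate B (column Y: 3 ≤ 6)
  B vs A: [1 vs 3, 6 vs 3] → B does not strictly dominate A (column X: 1 ≤ 3)
No single strategy strictly dominates all others → no strictly dominant strategy.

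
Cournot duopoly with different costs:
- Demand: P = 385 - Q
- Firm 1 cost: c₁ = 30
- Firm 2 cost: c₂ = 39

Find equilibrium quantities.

q₁* = 121.33, q₂* = 112.33

Work:
Reaction: q₁ = (385 - 30 - q₂)/2
Reaction: q₂ = (385 - 39 - q₁)/2
Solve simultaneously:
q₁* = (385 - 2×30 + 39)/3 = 121.33
q₂* = (385 - 2×39 + 30)/3 = 112.33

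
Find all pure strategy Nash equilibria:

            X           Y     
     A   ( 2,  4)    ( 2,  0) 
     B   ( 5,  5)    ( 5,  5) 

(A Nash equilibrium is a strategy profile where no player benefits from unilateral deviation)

Nash equilibrium: (B, X), (B, Y)

Work:
Best responses:
  P1 vs X: payoffs [2, 5] → best response B (payoff 5)
  P1 vs Y: payoffs [2, 5] → best response B (payoff 5)
  P2 vs A: payoffs [4, 0] → best response X (payoff 4)
  P2 vs B: payoffs [5, 5] → best response X/Y (payoff 5)
Mutual best responses: (B,X), (B,Y) → Nash equilibria.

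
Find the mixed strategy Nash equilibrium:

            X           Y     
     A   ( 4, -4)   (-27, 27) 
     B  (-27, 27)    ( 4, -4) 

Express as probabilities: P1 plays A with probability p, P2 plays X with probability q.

p = 0.5, q = 0.5

Work:
Find probabilities that make opponent indifferent:
P2 chooses q to make P1 indifferent between A and B
P1 chooses p to make P2 indifferent between X and Y
Mixed NE: P1 plays (A: 0.5, B: 0.5), P2 plays (X: 0.5, Y: 0.5)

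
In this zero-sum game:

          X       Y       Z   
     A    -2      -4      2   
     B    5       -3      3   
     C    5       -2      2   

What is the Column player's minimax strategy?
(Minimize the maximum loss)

Column should play Y, value = -2

Work:
Column player minimizes Row's maximum payoff:
Column X: max payoff to Row = 5
Column Y: max payoff to Row = -2
Column Z: max payoff to Row = 3
Minimum is -2, achieved by column Y.
Minimax strategy: Y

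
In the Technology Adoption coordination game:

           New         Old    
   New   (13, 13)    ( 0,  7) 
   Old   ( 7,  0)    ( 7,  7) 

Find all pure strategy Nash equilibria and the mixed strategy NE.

Pure NE: (New, New) and (Old, Old); Mixed NE: p = 0.5385, q = 0.5385

Work:
Check pure NE:
(New, New): (13, 13) - no unilateral deviation beneficial
(Old, Old): (7, 7) - no unilateral deviation beneficial
Mixed NE: P1 plays New with p = 0.5385, P2 plays New with q = 0.5385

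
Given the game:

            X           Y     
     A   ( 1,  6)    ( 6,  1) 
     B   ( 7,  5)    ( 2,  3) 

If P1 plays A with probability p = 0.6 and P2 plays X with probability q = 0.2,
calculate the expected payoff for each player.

E[P1] = 4.2, E[P2] = 2.56

Work:
E[P1] = p·q·π₁(A,X) + p·(1-q)·π₁(A,Y) + (1-p)·q·π₁(B,X) + (1-p)·(1-q)·π₁(B,Y)
= 0.6·0.2·1 + 0.6·0.8·6 + 0.4·0.2·7 + 0.4·0.8·2
= 4.2

E[P2] = 2.56 (similar calculation)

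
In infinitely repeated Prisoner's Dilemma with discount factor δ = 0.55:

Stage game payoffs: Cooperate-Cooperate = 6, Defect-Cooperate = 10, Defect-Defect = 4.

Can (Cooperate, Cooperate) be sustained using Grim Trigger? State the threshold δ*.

δ* = 0.6667; since δ = 0.55 < 0.6667, cooperation cannot be sustained

Work:
For Grim Trigger:
Cooperate forever: 6/(1-δ)
Defect then punished: 10 + 4·δ/(1-δ)
Need: 6/(1-δ) ≥ 10 + 4·δ/(1-δ)
Solving: δ ≥ (T-R)/(T-P) = (10-6)/(10-4) = 0.6667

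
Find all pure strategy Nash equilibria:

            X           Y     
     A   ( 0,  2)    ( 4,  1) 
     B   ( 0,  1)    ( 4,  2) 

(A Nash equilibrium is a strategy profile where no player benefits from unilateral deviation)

Nash equilibrium: (A, X), (B, Y)

Work:
Best responses:
  P1 vs X: payoffs [0, 0] → best response A/B (payoff 0)
  P1 vs Y: payoffs [4, 4] → best response A/B (payoff 4)
  P2 vs A: payoffs [2, 1] → best response X (payoff 2)
  P2 vs B: payoffs [1, 2] → best response Y (payoff 2)
Mutual best responses: (A,X), (B,Y) → Nash equilibria.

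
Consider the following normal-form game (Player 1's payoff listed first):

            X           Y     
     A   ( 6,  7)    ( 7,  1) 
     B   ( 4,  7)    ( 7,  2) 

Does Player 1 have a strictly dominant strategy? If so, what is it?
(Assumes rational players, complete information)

No strictly dominant strategy exists for Player 1

Work:
A strategy strictly dominates another if it gives a strictly higher payoff against every opponent action. Compare each pair of P1's strategies column-by-column:
  A vs B: [6 vs 4, 7 vs 7] → A does not strictly dominate B (column Y: 7 ≤ 7)
  B vs A: [4 vs 6, 7 vs 7] → B does not strictly dominate A (column X: 4 ≤ 6)
No single strategy strictly dominates all others → no strictly dominant strategy.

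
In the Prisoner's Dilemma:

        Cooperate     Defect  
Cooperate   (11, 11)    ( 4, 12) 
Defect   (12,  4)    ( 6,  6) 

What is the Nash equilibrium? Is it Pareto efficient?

(Defect, Defect) is NE; not Pareto efficient

Work:
Defect dominates Cooperate for both players:
If P2 cooperates: Defect (12) > Cooperate (11)
If P2 defects: Defect (6) > Cooperate (4)
NE: (Defect, Defect) with payoff (6, 6)
But (Cooperate, Cooperate) = (11, 11) Pareto dominates (6, 6)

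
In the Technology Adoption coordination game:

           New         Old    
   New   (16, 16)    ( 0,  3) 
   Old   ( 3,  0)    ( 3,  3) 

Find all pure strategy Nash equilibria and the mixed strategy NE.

Pure NE: (New, New) and (Old, Old); Mixed NE: p = 0.1875, q = 0.1875

Work:
Check pure NE:
(New, New): (16, 16) - no unilateral deviation beneficial
(Old, Old): (3, 3) - no unilateral deviation beneficial
Mixed NE: P1 plays New with p = 0.1875, P2 plays New with q = 0.1875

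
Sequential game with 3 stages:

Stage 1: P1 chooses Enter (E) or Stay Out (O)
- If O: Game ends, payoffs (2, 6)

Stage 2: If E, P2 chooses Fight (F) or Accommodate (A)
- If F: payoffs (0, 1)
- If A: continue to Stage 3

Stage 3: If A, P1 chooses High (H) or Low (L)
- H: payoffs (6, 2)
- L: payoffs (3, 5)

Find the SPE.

SPE: (E, A, H); Outcome (6, 2)

Work:
Stage 3: P1 chooses H (6 vs 3)
Stage 2: P2: F->1, A->2 (anticipating H). Choose A
Stage 1: P1: O->2, E->6 (anticipating A, H). Choose E
SPE path: E -> A -> H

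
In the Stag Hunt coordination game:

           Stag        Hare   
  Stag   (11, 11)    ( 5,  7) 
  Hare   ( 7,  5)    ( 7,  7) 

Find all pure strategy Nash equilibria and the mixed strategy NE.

Pure NE: (Stag, Stag) and (Hare, Hare); Mixed NE: p = 0.3333, q = 0.3333

Work:
Check pure NE:
(Stag, Stag): (11, 11) - no unilateral deviation beneficial
(Hare, Hare): (7, 7) - no unilateral deviation beneficial
Mixed NE: P1 plays Stag with p = 0.3333, P2 plays Stag with q = 0.3333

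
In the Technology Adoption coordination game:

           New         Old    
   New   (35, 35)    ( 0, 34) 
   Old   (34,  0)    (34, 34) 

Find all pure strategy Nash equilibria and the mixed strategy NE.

Pure NE: (New, New) and (Old, Old); Mixed NE: p = 0.9714, q = 0.9714

Work:
Check pure NE:
(New, New): (35, 35) - no unilateral deviation beneficial
(Old, Old): (34, 34) - no unilateral deviation beneficial
Mixed NE: P1 plays New with p = 0.9714, P2 plays New with q = 0.9714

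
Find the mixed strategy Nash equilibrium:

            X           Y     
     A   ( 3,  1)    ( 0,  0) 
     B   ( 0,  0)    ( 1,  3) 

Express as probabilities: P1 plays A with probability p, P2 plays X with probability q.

p = 0.75, q = 0.25

Work:
Find probabilities that make opponent indifferent:
P2 chooses q to make P1 indifferent between A and B
P1 chooses p to make P2 indifferent between X and Y
Mixed NE: P1 plays (A: 0.75, B: 0.25), P2 plays (X: 0.25, Y: 0.75)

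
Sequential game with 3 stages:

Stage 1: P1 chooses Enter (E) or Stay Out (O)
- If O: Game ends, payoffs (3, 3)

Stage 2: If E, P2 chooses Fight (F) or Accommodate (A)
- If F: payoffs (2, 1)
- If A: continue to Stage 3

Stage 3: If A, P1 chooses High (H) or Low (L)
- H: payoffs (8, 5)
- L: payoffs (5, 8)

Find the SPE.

SPE: (E, A, H); Outcome (8, 5)

Work:
Stage 3: P1 chooses H (8 vs 5)
Stage 2: P2: F->1, A->5 (anticipating H). Choose A
Stage 1: P1: O->3, E->8 (anticipating A, H). Choose E
SPE path: E -> A -> H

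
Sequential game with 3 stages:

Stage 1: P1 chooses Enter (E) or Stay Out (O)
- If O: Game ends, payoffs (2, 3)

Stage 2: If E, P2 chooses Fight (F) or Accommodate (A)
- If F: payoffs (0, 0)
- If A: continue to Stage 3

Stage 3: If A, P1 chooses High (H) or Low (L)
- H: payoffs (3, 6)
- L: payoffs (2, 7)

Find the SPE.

SPE: (E, A, H); Outcome (3, 6)

Work:
Stage 3: P1 chooses H (3 vs 2)
Stage 2: P2: F->0, A->6 (anticipating H). Choose A
Stage 1: P1: O->2, E->3 (anticipating A, H). Choose E
SPE path: E -> A -> H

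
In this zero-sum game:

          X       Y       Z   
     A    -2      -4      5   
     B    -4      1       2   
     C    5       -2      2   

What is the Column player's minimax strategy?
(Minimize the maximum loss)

Column should play Y, value = 1

Work:
Column player minimizes Row's maximum payoff:
Column X: max payoff to Row = 5
Column Y: max payoff to Row = 1
Column Z: max payoff to Row = 5
Minimum is 1, achieved by column Y.
Minimax strategy: Y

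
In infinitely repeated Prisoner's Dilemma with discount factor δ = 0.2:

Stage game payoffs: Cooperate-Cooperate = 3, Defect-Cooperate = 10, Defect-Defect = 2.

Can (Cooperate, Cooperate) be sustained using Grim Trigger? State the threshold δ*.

δ* = 0.875; since δ = 0.2 < 0.875, cooperation cannot be sustained

Work:
For Grim Trigger:
Cooperate forever: 3/(1-δ)
Defect then punished: 10 + 2·δ/(1-δ)
Need: 3/(1-δ) ≥ 10 + 2·δ/(1-δ)
Solving: δ ≥ (T-R)/(T-P) = (10-3)/(10-2) = 0.875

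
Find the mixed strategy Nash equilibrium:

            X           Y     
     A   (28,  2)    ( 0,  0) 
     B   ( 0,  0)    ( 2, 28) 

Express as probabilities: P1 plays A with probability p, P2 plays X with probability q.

p = 0.9333, q = 0.0667

Work:
Find probabilities that make opponent indifferent:
P2 chooses q to make P1 indifferent between A and B
P1 chooses p to make P2 indifferent between X and Y
Mixed NE: P1 plays (A: 0.9333, B: 0.0667), P2 plays (X: 0.0667, Y: 0.9333)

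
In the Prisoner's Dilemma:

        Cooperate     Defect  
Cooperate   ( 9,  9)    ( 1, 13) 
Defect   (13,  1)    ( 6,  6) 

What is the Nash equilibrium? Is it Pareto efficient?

(Defect, Defect) is NE; not Pareto efficient

Work:
Defect dominates Cooperate for both players:
If P2 cooperates: Defect (13) > Cooperate (9)
If P2 defects: Defect (6) > Cooperate (1)
NE: (Defect, Defect) with payoff (6, 6)
But (Cooperate, Cooperate) = (9, 9) Pareto dominates (6, 6)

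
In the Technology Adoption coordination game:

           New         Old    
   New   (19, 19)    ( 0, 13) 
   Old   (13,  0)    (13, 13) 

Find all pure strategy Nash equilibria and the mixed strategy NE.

Pure NE: (New, New) and (Old, Old); Mixed NE: p = 0.6842, q = 0.6842

Work:
Check pure NE:
(New, New): (19, 19) - no unilateral deviation beneficial
(Old, Old): (13, 13) - no unilateral deviation beneficial
Mixed NE: P1 plays New with p = 0.6842, P2 plays New with q = 0.6842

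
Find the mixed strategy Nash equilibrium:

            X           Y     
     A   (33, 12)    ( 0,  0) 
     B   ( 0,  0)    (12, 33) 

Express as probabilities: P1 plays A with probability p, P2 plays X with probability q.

p = 0.7333, q = 0.2667

Work:
Find probabilities that make opponent indifferent:
P2 chooses q to make P1 indifferent between A and B
P1 chooses p to make P2 indifferent between X and Y
Mixed NE: P1 plays (A: 0.7333, B: 0.2667), P2 plays (X: 0.2667, Y: 0.7333)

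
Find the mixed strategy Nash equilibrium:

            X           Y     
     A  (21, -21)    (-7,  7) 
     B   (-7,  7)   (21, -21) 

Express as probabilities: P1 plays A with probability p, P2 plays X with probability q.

p = 0.5, q = 0.5

Work:
Find probabilities that make opponent indifferent:
P2 chooses q to make P1 indifferent between A and B
P1 chooses p to make P2 indifferent between X and Y
Mixed NE: P1 plays (A: 0.5, B: 0.5), P2 plays (X: 0.5, Y: 0.5)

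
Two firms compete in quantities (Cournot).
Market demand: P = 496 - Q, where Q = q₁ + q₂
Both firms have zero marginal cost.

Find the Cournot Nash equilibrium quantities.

q₁* = q₂* = 165.33; P* = 165.33

Work:
Profit: π_i = P·q_i = (a - q_i - q_j)·q_i
FOC: ∂π_i/∂q_i = a - 2q_i - q_j = 0
Reaction function: q_i = (496 - q_j)/2
Symmetry: q* = 496/3 = 165.33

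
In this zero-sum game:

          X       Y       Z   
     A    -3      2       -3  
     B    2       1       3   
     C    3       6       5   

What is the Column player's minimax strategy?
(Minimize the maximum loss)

Column should play X, value = 3

Work:
Column player minimizes Row's maximum payoff:
Column X: max payoff to Row = 3
Column Y: max payoff to Row = 6
Column Z: max payoff to Row = 5
Minimum is 3, achieved by column X.
Minimax strategy: X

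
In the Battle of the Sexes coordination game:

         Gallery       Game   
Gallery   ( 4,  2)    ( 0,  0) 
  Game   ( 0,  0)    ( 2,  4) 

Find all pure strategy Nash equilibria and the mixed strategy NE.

Pure NE: (Gallery, Gallery) and (Game, Game); Mixed NE: p = 0.6667, q = 0.3333

Work:
Check pure NE:
(Gallery, Gallery): (4, 2) - no unilateral deviation beneficial
(Game, Game): (2, 4) - no unilateral deviation beneficial
Mixed NE: P1 plays Gallery with p = 0.6667, P2 plays Gallery with q = 0.3333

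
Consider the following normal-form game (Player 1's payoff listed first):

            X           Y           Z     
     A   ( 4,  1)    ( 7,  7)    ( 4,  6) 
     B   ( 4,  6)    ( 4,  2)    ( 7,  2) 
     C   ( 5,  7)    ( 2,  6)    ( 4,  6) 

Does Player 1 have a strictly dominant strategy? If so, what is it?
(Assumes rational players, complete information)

No strictly dominant strategy exists for Player 1

Work:
A strategy strictly dominates another if it gives a strictly higher payoff against every opponent action. Compare each pair of P1's strategies column-by-column:
  A vs B: [4 vs 4, 7 vs 4, 4 vs 7] → A does not strictly dominate B (column X: 4 ≤ 4)
  A vs C: [4 vs 5, 7 vs 2, 4 vs 4] → A does not strictly dominate C (column X: 4 ≤ 5)
  B vs A: [4 vs 4, 4 vs 7, 7 vs 4] → B does not strictly dominate A (column X: 4 ≤ 4)
  B vs C: [4 vs 5, 4 vs 2, 7 vs 4] → B does not strictly dominate C (column X: 4 ≤ 5)
  C vs A: [5 vs 4, 2 vs 7, 4 vs 4] → C does not strictly dominate A (column Y: 2 ≤ 7)
  C vs B: [5 vs 4, 2 vs 4, 4 vs 7] → C does not strictly dominate B (column Y: 2 ≤ 4)
No single strategy strictly dominates all others → no strictly dominant strategy.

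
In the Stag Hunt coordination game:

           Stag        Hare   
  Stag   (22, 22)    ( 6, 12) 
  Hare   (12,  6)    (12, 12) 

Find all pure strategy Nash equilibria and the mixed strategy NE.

Pure NE: (Stag, Stag) and (Hare, Hare); Mixed NE: p = 0.375, q = 0.375

Work:
Check pure NE:
(Stag, Stag): (22, 22) - no unilateral deviation beneficial
(Hare, Hare): (12, 12) - no unilateral deviation beneficial
Mixed NE: P1 plays Stag with p = 0.375, P2 plays Stag with q = 0.375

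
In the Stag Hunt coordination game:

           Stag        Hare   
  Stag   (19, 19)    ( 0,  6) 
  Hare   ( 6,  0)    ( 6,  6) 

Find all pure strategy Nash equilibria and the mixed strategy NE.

Pure NE: (Stag, Stag) and (Hare, Hare); Mixed NE: p = 0.3158, q = 0.3158

Work:
Check pure NE:
(Stag, Stag): (19, 19) - no unilateral deviation beneficial
(Hare, Hare): (6, 6) - no unilateral deviation beneficial
Mixed NE: P1 plays Stag with p = 0.3158, P2 plays Stag with q = 0.3158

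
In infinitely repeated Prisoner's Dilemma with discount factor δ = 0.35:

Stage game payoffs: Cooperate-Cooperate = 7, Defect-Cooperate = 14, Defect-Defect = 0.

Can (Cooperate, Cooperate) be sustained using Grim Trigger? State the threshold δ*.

δ* = 0.5; since δ = 0.35 < 0.5, cooperation cannot be sustained

Work:
For Grim Trigger:
Cooperate forever: 7/(1-δ)
Defect then punished: 14 + 0·δ/(1-δ)
Need: 7/(1-δ) ≥ 14 + 0·δ/(1-δ)
Solving: δ ≥ (T-R)/(T-P) = (14-7)/(14-0) = 0.5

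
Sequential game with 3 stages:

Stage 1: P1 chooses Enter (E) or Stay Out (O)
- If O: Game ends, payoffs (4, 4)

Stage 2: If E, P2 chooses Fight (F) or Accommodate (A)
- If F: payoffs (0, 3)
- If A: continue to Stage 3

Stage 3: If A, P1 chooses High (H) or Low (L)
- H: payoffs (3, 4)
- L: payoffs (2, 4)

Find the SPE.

SPE: (O, A, H); Outcome (4, 4)

Work:
Stage 3: P1 chooses H (3 vs 2)
Stage 2: P2: F->3, A->4 (anticipating H). Choose A
Stage 1: P1: O->4, E->3 (anticipating A, H). Choose O
SPE path: O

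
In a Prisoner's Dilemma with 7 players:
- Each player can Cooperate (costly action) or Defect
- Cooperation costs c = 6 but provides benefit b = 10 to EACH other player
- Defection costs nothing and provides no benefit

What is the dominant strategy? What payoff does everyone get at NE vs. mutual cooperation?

Dominant: Defect; NE payoff = 0; Coop payoff = 54

Work:
Defect dominates (saves cost c = 6, benefit to others is external)
NE: All defect → everyone gets 0
If all cooperate: each receives (6)×10 - 6 = 54
Social dilemma: 54 > 0 but NE gives 0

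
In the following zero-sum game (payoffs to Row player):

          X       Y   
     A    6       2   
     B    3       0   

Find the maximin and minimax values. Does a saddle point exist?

Maximin = 2, Minimax = 2, Saddle: True

Work:
Row minimums: [2, 0] → maximin = 2
Column maximums: [6, 2] → minimax = 2
Saddle point exists! Game value = 2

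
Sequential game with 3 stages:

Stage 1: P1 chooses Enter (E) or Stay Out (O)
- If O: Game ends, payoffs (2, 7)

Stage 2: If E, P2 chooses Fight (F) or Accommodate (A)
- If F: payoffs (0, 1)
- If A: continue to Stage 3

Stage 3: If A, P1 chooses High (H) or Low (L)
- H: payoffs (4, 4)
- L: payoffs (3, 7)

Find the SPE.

SPE: (E, A, H); Outcome (4, 4)

Work:
Stage 3: P1 chooses H (4 vs 3)
Stage 2: P2: F->1, A->4 (anticipating H). Choose A
Stage 1: P1: O->2, E->4 (anticipating A, H). Choose E
SPE path: E -> A -> H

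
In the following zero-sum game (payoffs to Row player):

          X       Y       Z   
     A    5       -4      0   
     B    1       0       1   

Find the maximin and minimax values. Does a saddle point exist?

Maximin = 0, Minimax = 0, Saddle: True

Work:
Row minimums: [-4, 0] → maximin = 0
Column maximums: [5, 0, 1] → minimax = 0
Saddle point exists! Game value = 0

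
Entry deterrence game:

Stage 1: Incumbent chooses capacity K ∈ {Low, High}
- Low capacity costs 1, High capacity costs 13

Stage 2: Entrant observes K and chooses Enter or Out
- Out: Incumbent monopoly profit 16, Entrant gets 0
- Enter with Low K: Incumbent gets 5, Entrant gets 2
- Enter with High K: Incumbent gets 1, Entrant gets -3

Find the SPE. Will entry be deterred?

SPE: (Low, Enter|Low, Out|High); Entry not deterred. Incumbent net profit = 4, Entrant gets 2

Work:
After Low K: Entrant enters (2 > 0)
After High K: Entrant stays out (-3 < 0)
Incumbent: Low → 5−1=4, High → 16−13=3
Incumbent chooses Low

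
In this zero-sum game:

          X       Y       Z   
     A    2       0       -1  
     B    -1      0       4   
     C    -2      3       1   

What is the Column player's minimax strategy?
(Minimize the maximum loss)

Column should play X, value = 2

Work:
Column player minimizes Row's maximum payoff:
Column X: max payoff to Row = 2
Column Y: max payoff to Row = 3
Column Z: max payoff to Row = 4
Minimum is 2, achieved by column X.
Minimax strategy: X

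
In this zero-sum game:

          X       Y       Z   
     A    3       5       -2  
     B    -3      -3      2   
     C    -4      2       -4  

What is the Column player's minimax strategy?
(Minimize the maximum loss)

Column should play Z, value = 2

Work:
Column player minimizes Row's maximum payoff:
Column X: max payoff to Row = 3
Column Y: max payoff to Row = 5
Column Z: max payoff to Row = 2
Minimum is 2, achieved by column Z.
Minimax strategy: Z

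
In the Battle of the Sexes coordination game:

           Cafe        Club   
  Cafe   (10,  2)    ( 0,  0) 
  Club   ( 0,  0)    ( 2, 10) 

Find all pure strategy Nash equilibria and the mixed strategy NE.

Pure NE: (Cafe, Cafe) and (Club, Club); Mixed NE: p = 0.8333, q = 0.1667

Work:
Check pure NE:
(Cafe, Cafe): (10, 2) - no unilateral deviation beneficial
(Club, Club): (2, 10) - no unilateral deviation beneficial
Mixed NE: P1 plays Cafe with p = 0.8333, P2 plays Cafe with q = 0.1667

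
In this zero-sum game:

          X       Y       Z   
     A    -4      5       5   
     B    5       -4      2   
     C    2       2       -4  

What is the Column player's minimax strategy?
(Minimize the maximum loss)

Column should play X or Y or Z (all achieve the minimum), value = 5

Work:
Column player minimizes Row's maximum payoff:
Column X: max payoff to Row = 5
Column Y: max payoff to Row = 5
Column Z: max payoff to Row = 5
Minimum is 5, achieved by columns X, Y, Z (tied).
Each of X or Y or Z is a minimax strategy.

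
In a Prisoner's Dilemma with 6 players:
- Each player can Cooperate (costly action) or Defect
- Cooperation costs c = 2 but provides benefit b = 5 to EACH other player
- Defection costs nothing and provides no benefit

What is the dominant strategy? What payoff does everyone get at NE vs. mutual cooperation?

Dominant: Defect; NE payoff = 0; Coop payoff = 23

Work:
Defect dominates (saves cost c = 2, benefit to others is external)
NE: All defect → everyone gets 0
If all cooperate: each receives (5)×5 - 2 = 23
Social dilemma: 23 > 0 but NE gives 0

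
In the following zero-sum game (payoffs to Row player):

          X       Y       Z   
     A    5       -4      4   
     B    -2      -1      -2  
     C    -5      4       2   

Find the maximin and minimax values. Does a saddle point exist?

Maximin = -2, Minimax = 4, Saddle: False

Work:
Row minimums: [-4, -2, -5] → maximin = -2
Column maximums: [5, 4, 4] → minimax = 4
No saddle point (maximin ≠ minimax). Mixed strategy needed.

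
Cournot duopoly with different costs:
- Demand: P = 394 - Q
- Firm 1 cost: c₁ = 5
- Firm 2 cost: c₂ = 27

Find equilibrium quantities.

q₁* = 137.0, q₂* = 115.0

Work:
Reaction: q₁ = (394 - 5 - q₂)/2
Reaction: q₂ = (394 - 27 - q₁)/2
Solve simultaneously:
q₁* = (394 - 2×5 + 27)/3 = 137.0
q₂* = (394 - 2×27 + 5)/3 = 115.0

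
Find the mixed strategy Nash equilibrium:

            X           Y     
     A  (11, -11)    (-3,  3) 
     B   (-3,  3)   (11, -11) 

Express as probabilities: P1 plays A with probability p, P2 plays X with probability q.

p = 0.5, q = 0.5

Work:
Find probabilities that make opponent indifferent:
P2 chooses q to make P1 indifferent between A and B
P1 chooses p to make P2 indifferent between X and Y
Mixed NE: P1 plays (A: 0.5, B: 0.5), P2 plays (X: 0.5, Y: 0.5)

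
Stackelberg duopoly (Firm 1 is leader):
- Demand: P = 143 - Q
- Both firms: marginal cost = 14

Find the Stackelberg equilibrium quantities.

q₁* (leader) = 64.5, q₂* (follower) = 32.25

Work:
Follower's reaction: q₂ = (a - c - q₁)/2
Leader substitutes: π₁ = q₁·(a - q₁ - (a-c-q₁)/2 - c)
FOC: q₁* = (143 - 14)/2 = 64.50
Then: q₂* = (143 - 14 - 64.5)/2 = 32.25
Leader has first-mover advantage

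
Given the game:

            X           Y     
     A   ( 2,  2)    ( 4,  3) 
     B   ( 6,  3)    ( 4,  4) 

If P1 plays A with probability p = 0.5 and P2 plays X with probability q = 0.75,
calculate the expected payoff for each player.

E[P1] = 4.0, E[P2] = 2.75

Work:
E[P1] = p·q·π₁(A,X) + p·(1-q)·π₁(A,Y) + (1-p)·q·π₁(B,X) + (1-p)·(1-q)·π₁(B,Y)
= 0.5·0.75·2 + 0.5·0.25·4 + 0.5·0.75·6 + 0.5·0.25·4
= 4.0

E[P2] = 2.75 (similar calculation)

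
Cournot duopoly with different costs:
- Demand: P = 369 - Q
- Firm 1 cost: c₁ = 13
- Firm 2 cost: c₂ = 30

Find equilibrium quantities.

q₁* = 124.33, q₂* = 107.33

Work:
Reaction: q₁ = (369 - 13 - q₂)/2
Reaction: q₂ = (369 - 30 - q₁)/2
Solve simultaneously:
q₁* = (369 - 2×13 + 30)/3 = 124.33
q₂* = (369 - 2×30 + 13)/3 = 107.33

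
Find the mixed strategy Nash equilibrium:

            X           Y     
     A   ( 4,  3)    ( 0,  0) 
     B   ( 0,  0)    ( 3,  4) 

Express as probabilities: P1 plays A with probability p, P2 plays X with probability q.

p = 0.5714, q = 0.4286

Work:
Find probabilities that make opponent indifferent:
P2 chooses q to make P1 indifferent between A and B
P1 chooses p to make P2 indifferent between X and Y
Mixed NE: P1 plays (A: 0.5714, B: 0.4286), P2 plays (X: 0.4286, Y: 0.5714)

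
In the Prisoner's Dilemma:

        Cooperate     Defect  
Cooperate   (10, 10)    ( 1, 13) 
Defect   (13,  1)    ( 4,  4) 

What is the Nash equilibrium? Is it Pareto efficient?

(Defect, Defect) is NE; not Pareto efficient

Work:
Defect dominates Cooperate for both players:
If P2 cooperates: Defect (13) > Cooperate (10)
If P2 defects: Defect (4) > Cooperate (1)
NE: (Defect, Defect) with payoff (4, 4)
But (Cooperate, Cooperate) = (10, 10) Pareto dominates (4, 4)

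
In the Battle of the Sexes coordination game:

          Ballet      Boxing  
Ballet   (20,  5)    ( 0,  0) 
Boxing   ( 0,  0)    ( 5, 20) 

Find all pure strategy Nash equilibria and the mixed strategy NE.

Pure NE: (Ballet, Ballet) and (Boxing, Boxing); Mixed NE: p = 0.8, q = 0.2

Work:
Check pure NE:
(Ballet, Ballet): (20, 5) - no unilateral deviation beneficial
(Boxing, Boxing): (5, 20) - no unilateral deviation beneficial
Mixed NE: P1 plays Ballet with p = 0.8, P2 plays Ballet with q = 0.2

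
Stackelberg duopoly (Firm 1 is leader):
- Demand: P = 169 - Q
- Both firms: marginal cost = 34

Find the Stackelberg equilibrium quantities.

q₁* (leader) = 67.5, q₂* (follower) = 33.75

Work:
Follower's reaction: q₂ = (a - c - q₁)/2
Leader substitutes: π₁ = q₁·(a - q₁ - (a-c-q₁)/2 - c)
FOC: q₁* = (169 - 34)/2 = 67.50
Then: q₂* = (169 - 34 - 67.5)/2 = 33.75
Leader has first-mover advantage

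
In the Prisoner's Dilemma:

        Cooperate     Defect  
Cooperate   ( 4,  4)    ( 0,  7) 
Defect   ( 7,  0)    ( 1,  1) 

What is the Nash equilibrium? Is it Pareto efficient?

(Defect, Defect) is NE; not Pareto efficient

Work:
Defect dominates Cooperate for both players:
If P2 cooperates: Defect (7) > Cooperate (4)
If P2 defects: Defect (1) > Cooperate (0)
NE: (Defect, Defect) with payoff (1, 1)
But (Cooperate, Cooperate) = (4, 4) Pareto dominates (1, 1)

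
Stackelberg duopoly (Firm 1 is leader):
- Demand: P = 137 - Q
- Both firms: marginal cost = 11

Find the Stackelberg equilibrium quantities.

q₁* (leader) = 63.0, q₂* (follower) = 31.5

Work:
Follower's reaction: q₂ = (a - c - q₁)/2
Leader substitutes: π₁ = q₁·(a - q₁ - (a-c-q₁)/2 - c)
FOC: q₁* = (137 - 11)/2 = 63.00
Then: q₂* = (137 - 11 - 63.0)/2 = 31.50
Leader has first-mover advantage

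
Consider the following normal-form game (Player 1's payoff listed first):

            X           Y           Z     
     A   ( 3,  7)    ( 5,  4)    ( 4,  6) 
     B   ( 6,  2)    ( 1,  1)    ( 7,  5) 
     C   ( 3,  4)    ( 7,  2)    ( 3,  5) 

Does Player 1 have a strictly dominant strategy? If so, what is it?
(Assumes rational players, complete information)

No strictly dominant strategy exists for Player 1

Work:
A strategy strictly dominates another if it gives a strictly higher payoff against every opponent action. Compare each pair of P1's strategies column-by-column:
  A vs B: [3 vs 6, 5 vs 1, 4 vs 7] → A does not strictly dominate B (column X: 3 ≤ 6)
  A vs C: [3 vs 3, 5 vs 7, 4 vs 3] → A does not strictly dominate C (column X: 3 ≤ 3)
  B vs A: [6 vs 3, 1 vs 5, 7 vs 4] → B does not strictly dominate A (column Y: 1 ≤ 5)
  B vs C: [6 vs 3, 1 vs 7, 7 vs 3] → B does not strictly dominate C (column Y: 1 ≤ 7)
  C vs A: [3 vs 3, 7 vs 5, 3 vs 4] → C does not strictly dominate A (column X: 3 ≤ 3)
  C vs B: [3 vs 6, 7 vs 1, 3 vs 7] → C does not strictly dominate B (column X: 3 ≤ 6)
No single strategy strictly dominates all others → no strictly dominant strategy.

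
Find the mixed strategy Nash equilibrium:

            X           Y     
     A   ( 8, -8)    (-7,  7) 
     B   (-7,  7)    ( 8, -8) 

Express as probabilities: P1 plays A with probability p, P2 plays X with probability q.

p = 0.5, q = 0.5

Work:
Find probabilities that make opponent indifferent:
P2 chooses q to make P1 indifferent between A and B
P1 chooses p to make P2 indifferent between X and Y
Mixed NE: P1 plays (A: 0.5, B: 0.5), P2 plays (X: 0.5, Y: 0.5)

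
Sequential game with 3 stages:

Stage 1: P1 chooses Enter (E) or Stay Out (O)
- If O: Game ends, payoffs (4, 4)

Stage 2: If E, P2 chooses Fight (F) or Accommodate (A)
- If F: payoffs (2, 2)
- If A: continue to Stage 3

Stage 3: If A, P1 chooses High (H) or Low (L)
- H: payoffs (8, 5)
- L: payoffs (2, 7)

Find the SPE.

SPE: (E, A, H); Outcome (8, 5)

Work:
Stage 3: P1 chooses H (8 vs 2)
Stage 2: P2: F->2, A->5 (anticipating H). Choose A
Stage 1: P1: O->4, E->8 (anticipating A, H). Choose E
SPE path: E -> A -> H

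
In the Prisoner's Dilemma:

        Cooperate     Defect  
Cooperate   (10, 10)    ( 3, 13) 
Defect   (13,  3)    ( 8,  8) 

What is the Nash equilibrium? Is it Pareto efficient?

(Defect, Defect) is NE; not Pareto efficient

Work:
Defect dominates Cooperate for both players:
If P2 cooperates: Defect (13) > Cooperate (10)
If P2 defects: Defect (8) > Cooperate (3)
NE: (Defect, Defect) with payoff (8, 8)
But (Cooperate, Cooperate) = (10, 10) Pareto dominates (8, 8)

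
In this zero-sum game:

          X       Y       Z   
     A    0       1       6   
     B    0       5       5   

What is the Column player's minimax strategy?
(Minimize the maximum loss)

Column should play X, value = 0

Work:
Column player minimizes Row's maximum payoff:
Column X: max payoff to Row = 0
Column Y: max payoff to Row = 5
Column Z: max payoff to Row = 6
Minimum is 0, achieved by column X.
Minimax strategy: X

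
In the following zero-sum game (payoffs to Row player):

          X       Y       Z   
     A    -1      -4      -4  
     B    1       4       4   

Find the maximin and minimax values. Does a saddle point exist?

Maximin = 1, Minimax = 1, Saddle: True

Work:
Row minimums: [-4, 1] → maximin = 1
Column maximums: [1, 4, 4] → minimax = 1
Saddle point exists! Game value = 1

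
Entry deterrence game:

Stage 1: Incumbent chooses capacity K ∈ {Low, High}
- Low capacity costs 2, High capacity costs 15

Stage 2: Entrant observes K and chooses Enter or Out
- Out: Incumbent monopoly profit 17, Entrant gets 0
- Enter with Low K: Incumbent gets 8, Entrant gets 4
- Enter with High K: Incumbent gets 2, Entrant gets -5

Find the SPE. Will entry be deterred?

SPE: (Low, Enter|Low, Out|High); Entry not deterred. Incumbent net profit = 6, Entrant gets 4

Work:
After Low K: Entrant enters (4 > 0)
After High K: Entrant stays out (-5 < 0)
Incumbent: Low → 8−2=6, High → 17−15=2
Incumbent chooses Low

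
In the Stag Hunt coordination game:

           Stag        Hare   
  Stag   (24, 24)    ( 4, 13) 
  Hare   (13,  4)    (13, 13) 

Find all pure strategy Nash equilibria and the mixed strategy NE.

Pure NE: (Stag, Stag) and (Hare, Hare); Mixed NE: p = 0.45, q = 0.45

Work:
Check pure NE:
(Stag, Stag): (24, 24) - no unilateral deviation beneficial
(Hare, Hare): (13, 13) - no unilateral deviation beneficial
Mixed NE: P1 plays Stag with p = 0.45, P2 plays Stag with q = 0.45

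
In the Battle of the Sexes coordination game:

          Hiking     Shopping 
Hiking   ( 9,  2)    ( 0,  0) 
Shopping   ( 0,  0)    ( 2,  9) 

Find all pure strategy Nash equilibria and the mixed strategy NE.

Pure NE: (Hiking, Hiking) and (Shopping, Shopping); Mixed NE: p = 0.8182, q = 0.1818

Work:
Check pure NE:
(Hiking, Hiking): (9, 2) - no unilateral deviation beneficial
(Shopping, Shopping): (2, 9) - no unilateral deviation beneficial
Mixed NE: P1 plays Hiking with p = 0.8182, P2 plays Hiking with q = 0.1818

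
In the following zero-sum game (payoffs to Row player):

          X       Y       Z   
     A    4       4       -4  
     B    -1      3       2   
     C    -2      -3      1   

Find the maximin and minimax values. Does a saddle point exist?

Maximin = -1, Minimax = 2, Saddle: False

Work:
Row minimums: [-4, -1, -3] → maximin = -1
Column maximums: [4, 4, 2] → minimax = 2
No saddle point (maximin ≠ minimax). Mixed strategy needed.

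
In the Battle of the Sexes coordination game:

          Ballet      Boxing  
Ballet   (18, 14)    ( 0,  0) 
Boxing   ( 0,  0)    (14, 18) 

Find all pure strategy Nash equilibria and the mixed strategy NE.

Pure NE: (Ballet, Ballet) and (Boxing, Boxing); Mixed NE: p = 0.5625, q = 0.4375

Work:
Check pure NE:
(Ballet, Ballet): (18, 14) - no unilateral deviation beneficial
(Boxing, Boxing): (14, 18) - no unilateral deviation beneficial
Mixed NE: P1 plays Ballet with p = 0.5625, P2 plays Ballet with q = 0.4375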